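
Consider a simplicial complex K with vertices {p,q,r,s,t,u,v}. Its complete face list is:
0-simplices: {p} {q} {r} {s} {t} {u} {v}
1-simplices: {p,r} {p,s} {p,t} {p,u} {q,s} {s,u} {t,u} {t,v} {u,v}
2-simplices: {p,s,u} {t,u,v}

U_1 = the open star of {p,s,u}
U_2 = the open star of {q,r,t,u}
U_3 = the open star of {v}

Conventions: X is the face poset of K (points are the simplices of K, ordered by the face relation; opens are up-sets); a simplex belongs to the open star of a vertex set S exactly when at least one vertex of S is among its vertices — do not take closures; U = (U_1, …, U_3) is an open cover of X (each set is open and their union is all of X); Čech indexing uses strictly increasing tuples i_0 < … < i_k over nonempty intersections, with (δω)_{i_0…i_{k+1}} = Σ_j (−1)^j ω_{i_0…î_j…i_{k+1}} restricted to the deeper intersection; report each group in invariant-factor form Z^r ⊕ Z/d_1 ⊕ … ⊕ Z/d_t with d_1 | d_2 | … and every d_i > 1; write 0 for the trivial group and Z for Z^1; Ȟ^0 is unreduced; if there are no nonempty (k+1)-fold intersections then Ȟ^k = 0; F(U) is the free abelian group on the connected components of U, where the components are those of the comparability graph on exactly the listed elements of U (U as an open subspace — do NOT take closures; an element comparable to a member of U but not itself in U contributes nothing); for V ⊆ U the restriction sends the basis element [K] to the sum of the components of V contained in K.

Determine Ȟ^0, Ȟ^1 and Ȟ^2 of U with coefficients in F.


Ȟ^0 ≅ Z, Ȟ^1 ≅ Z and Ȟ^2 ≅ 0

intersection data:
  U1={{p},{s},{u},{p,r},{p,s},{p,t},{p,u},{q,s},{s,u},{t,u},{u,v},{p,s,u},{t,u,v}} U2={{q},{r},{t},{u},{p,r},{p,t},{p,u},{q,s},{s,u},{t,u},{t,v},{u,v},{p,s,u},{t,u,v}} U3={{v},{t,v},{u,v},{t,u,v}}
  U12={{u},{p,r},{p,t},{p,u},{q,s},{s,u},{t,u},{u,v},{p,s,u},{t,u,v}} U13={{u,v},{t,u,v}} U23={{t,v},{u,v},{t,u,v}}
  U123={{u,v},{t,u,v}}
components per intersection:
  U1: {{p},{s},{u},{p,r},{p,s},{p,t},{p,u},{q,s},{s,u},{t,u},{u,v},{p,s,u},{t,u,v}}
  U2: {{q},{q,s}} {{r},{p,r}} {{t},{u},{p,t},{p,u},{s,u},{t,u},{t,v},{u,v},{p,s,u},{t,u,v}}
  U3: {{v},{t,v},{u,v},{t,u,v}}
  U12: {{u},{p,u},{s,u},{t,u},{u,v},{p,s,u},{t,u,v}} {{p,r}} {{p,t}} {{q,s}}
  U13: {{u,v},{t,u,v}}
  U23: {{t,v},{u,v},{t,u,v}}
  U123: {{u,v},{t,u,v}}
C dims 5,6,1; δ0: rk 4, SNF 1^4; δ1: rk 1, SNF 1^1
Ȟ^0 = (5 − 4) − 0 = 1, so Ȟ^0 ≅ Z
Ȟ^1 = (6 − 1) − 4 = 1, so Ȟ^1 ≅ Z
Ȟ^2 = (1 − 0) − 1 = 0, so Ȟ^2 ≅ 0


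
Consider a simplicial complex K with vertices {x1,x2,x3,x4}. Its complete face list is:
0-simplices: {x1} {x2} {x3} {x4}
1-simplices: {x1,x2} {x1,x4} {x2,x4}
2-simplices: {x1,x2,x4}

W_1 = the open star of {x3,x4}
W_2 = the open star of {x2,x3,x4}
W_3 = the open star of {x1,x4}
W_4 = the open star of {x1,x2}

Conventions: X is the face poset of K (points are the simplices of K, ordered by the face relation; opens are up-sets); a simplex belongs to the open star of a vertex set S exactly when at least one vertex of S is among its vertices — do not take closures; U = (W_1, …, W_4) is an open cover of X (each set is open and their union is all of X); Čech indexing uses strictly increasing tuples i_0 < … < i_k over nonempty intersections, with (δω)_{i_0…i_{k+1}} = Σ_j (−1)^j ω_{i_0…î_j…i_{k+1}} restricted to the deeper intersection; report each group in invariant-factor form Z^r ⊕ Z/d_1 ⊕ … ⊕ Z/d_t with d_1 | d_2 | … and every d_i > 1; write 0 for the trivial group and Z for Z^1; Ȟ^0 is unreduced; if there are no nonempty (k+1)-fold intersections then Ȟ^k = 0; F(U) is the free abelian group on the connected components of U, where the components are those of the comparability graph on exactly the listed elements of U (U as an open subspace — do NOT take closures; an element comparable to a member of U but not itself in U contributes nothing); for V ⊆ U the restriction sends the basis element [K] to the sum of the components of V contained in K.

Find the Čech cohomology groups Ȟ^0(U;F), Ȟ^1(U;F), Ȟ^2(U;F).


nonempty intersections:
  W1={{x3},{x4},{x1,x4},{x2,x4},{x1,x2,x4}} W2={{x2},{x3},{x4},{x1,x2},{x1,x4},{x2,x4},{x1,x2,x4}} W3={{x1},{x4},{x1,x2},{x1,x4},{x2,x4},{x1,x2,x4}} W4={{x1},{x2},{x1,x2},{x1,x4},{x2,x4},{x1,x2,x4}}
  W12={{x3},{x4},{x1,x4},{x2,x4},{x1,x2,x4}} W13={{x4},{x1,x4},{x2,x4},{x1,x2,x4}} W14={{x1,x4},{x2,x4},{x1,x2,x4}} W23={{x4},{x1,x2},{x1,x4},{x2,x4},{x1,x2,x4}} W24={{x2},{x1,x2},{x1,x4},{x2,x4},{x1,x2,x4}} W34={{x1},{x1,x2},{x1,x4},{x2,x4},{x1,x2,x4}}
  W123={{x4},{x1,x4},{x2,x4},{x1,x2,x4}} W124={{x1,x4},{x2,x4},{x1,x2,x4}} W134={{x1,x4},{x2,x4},{x1,x2,x4}} W234={{x1,x2},{x1,x4},{x2,x4},{x1,x2,x4}}
  W1234={{x1,x4},{x2,x4},{x1,x2,x4}}
components per intersection:
  W1: {{x3}} {{x4},{x1,x4},{x2,x4},{x1,x2,x4}}
  W2: {{x2},{x4},{x1,x2},{x1,x4},{x2,x4},{x1,x2,x4}} {{x3}}
  W3: {{x1},{x4},{x1,x2},{x1,x4},{x2,x4},{x1,x2,x4}}
  W4: {{x1},{x2},{x1,x2},{x1,x4},{x2,x4},{x1,x2,x4}}
  W12: {{x3}} {{x4},{x1,x4},{x2,x4},{x1,x2,x4}}
  W13: {{x4},{x1,x4},{x2,x4},{x1,x2,x4}}
  W14: {{x1,x4},{x2,x4},{x1,x2,x4}}
  W23: {{x4},{x1,x2},{x1,x4},{x2,x4},{x1,x2,x4}}
  W24: {{x2},{x1,x2},{x1,x4},{x2,x4},{x1,x2,x4}}
  W34: {{x1},{x1,x2},{x1,x4},{x2,x4},{x1,x2,x4}}
  W123: {{x4},{x1,x4},{x2,x4},{x1,x2,x4}}
  W124: {{x1,x4},{x2,x4},{x1,x2,x4}}
  W134: {{x1,x4},{x2,x4},{x1,x2,x4}}
  W234: {{x1,x2},{x1,x4},{x2,x4},{x1,x2,x4}}
  W1234: {{x1,x4},{x2,x4},{x1,x2,x4}}
C dims 6,7,4,1; δ0: rk 4, SNF 1^4; δ1: rk 3, SNF 1^3; δ2: rk 1, SNF 1^1
Ȟ^0: (6−4)−0=2 ⇒ Z^2
Ȟ^1: (7−3)−4=0 ⇒ 0
Ȟ^2: (4−1)−3=0 ⇒ 0

Ȟ^0(U;F) ≅ Z^2; Ȟ^1(U;F) ≅ 0; Ȟ^2(U;F) ≅ 0


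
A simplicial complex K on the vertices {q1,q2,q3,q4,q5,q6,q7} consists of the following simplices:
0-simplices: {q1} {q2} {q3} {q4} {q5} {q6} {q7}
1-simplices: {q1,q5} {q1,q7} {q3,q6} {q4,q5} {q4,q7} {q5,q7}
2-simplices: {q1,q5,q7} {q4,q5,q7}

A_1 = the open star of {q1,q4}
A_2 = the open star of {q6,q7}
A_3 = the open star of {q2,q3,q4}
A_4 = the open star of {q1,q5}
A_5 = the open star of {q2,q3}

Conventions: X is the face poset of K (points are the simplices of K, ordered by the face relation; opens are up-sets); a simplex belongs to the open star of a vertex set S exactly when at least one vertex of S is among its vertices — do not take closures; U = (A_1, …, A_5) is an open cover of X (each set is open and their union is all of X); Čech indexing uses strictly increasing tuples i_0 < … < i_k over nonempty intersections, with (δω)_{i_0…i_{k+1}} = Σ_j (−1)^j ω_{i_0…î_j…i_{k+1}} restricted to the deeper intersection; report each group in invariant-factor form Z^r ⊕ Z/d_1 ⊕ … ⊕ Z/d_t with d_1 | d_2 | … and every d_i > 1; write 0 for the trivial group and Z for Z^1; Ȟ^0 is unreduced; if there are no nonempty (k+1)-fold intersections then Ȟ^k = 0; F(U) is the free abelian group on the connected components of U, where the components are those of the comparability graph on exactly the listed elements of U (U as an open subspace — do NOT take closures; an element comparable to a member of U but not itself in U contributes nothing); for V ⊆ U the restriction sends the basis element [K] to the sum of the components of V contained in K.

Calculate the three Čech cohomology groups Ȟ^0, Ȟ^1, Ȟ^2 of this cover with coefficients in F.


Ȟ^0 = Z^3; Ȟ^1 = 0; Ȟ^2 = 0

nerve of the cover:
  A1={{q1},{q4},{q1,q5},{q1,q7},{q4,q5},{q4,q7},{q1,q5,q7},{q4,q5,q7}} A2={{q6},{q7},{q1,q7},{q3,q6},{q4,q7},{q5,q7},{q1,q5,q7},{q4,q5,q7}} A3={{q2},{q3},{q4},{q3,q6},{q4,q5},{q4,q7},{q4,q5,q7}} A4={{q1},{q5},{q1,q5},{q1,q7},{q4,q5},{q5,q7},{q1,q5,q7},{q4,q5,q7}} A5={{q2},{q3},{q3,q6}}
  A12={{q1,q7},{q4,q7},{q1,q5,q7},{q4,q5,q7}} A13={{q4},{q4,q5},{q4,q7},{q4,q5,q7}} A14={{q1},{q1,q5},{q1,q7},{q4,q5},{q1,q5,q7},{q4,q5,q7}} A23={{q3,q6},{q4,q7},{q4,q5,q7}} A24={{q1,q7},{q5,q7},{q1,q5,q7},{q4,q5,q7}} A25={{q3,q6}} A34={{q4,q5},{q4,q5,q7}} A35={{q2},{q3},{q3,q6}}
  A123={{q4,q7},{q4,q5,q7}} A124={{q1,q7},{q1,q5,q7},{q4,q5,q7}} A134={{q4,q5},{q4,q5,q7}} A234={{q4,q5,q7}} A235={{q3,q6}}
  A1234={{q4,q5,q7}}
components per intersection:
  A1: {{q1},{q1,q5},{q1,q7},{q1,q5,q7}} {{q4},{q4,q5},{q4,q7},{q4,q5,q7}}
  A2: {{q6},{q3,q6}} {{q7},{q1,q7},{q4,q7},{q5,q7},{q1,q5,q7},{q4,q5,q7}}
  A3: {{q2}} {{q3},{q3,q6}} {{q4},{q4,q5},{q4,q7},{q4,q5,q7}}
  A4: {{q1},{q5},{q1,q5},{q1,q7},{q4,q5},{q5,q7},{q1,q5,q7},{q4,q5,q7}}
  A5: {{q2}} {{q3},{q3,q6}}
  A12: {{q1,q7},{q1,q5,q7}} {{q4,q7},{q4,q5,q7}}
  A13: {{q4},{q4,q5},{q4,q7},{q4,q5,q7}}
  A14: {{q1},{q1,q5},{q1,q7},{q1,q5,q7}} {{q4,q5},{q4,q5,q7}}
  A23: {{q3,q6}} {{q4,q7},{q4,q5,q7}}
  A24: {{q1,q7},{q5,q7},{q1,q5,q7},{q4,q5,q7}}
  A25: {{q3,q6}}
  A34: {{q4,q5},{q4,q5,q7}}
  A35: {{q2}} {{q3},{q3,q6}}
  A123: {{q4,q7},{q4,q5,q7}}
  A124: {{q1,q7},{q1,q5,q7}} {{q4,q5,q7}}
  A134: {{q4,q5},{q4,q5,q7}}
  A234: {{q4,q5,q7}}
  A235: {{q3,q6}}
  A1234: {{q4,q5,q7}}
C dims 10,12,6,1; δ0: rk 7, SNF 1^7; δ1: rk 5, SNF 1^5; δ2: rk 1, SNF 1^1
Ȟ^0 = (10 − 7) − 0 = 3, so Ȟ^0 ≅ Z^3
Ȟ^1 = (12 − 5) − 7 = 0, so Ȟ^1 ≅ 0
Ȟ^2 = (6 − 1) − 5 = 0, so Ȟ^2 ≅ 0


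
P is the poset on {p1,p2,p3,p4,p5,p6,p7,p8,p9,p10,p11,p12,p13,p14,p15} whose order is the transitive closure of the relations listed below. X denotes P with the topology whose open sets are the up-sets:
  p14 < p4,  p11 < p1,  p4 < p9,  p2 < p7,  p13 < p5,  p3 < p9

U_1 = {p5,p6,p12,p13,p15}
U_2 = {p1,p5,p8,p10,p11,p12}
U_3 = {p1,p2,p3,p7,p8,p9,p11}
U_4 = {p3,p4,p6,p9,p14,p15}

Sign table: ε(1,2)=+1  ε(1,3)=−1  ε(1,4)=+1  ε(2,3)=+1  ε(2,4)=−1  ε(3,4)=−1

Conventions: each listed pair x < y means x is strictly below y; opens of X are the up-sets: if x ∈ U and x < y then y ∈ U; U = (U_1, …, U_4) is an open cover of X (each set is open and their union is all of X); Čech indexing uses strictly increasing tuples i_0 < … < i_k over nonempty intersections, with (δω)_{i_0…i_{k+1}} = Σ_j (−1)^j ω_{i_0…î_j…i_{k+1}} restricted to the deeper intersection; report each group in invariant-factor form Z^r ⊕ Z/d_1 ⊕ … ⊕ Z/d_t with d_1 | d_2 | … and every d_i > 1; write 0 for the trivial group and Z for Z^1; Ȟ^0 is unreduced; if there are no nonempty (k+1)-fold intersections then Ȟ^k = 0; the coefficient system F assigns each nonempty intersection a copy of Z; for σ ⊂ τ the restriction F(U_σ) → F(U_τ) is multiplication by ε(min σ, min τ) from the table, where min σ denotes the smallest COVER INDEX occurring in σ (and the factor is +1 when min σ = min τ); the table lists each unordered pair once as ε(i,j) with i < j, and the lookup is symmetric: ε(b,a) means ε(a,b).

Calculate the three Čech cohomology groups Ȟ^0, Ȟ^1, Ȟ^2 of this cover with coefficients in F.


Ȟ^0 ≅ 0,  Ȟ^1 ≅ Z/2,  Ȟ^2 ≅ 0

nonempty overlaps:
  U12={p5,p12} U14={p6,p15} U23={p1,p8,p11} U34={p3,p9}
C dims 4,4; δ0: rk 4, SNF 1^3·2
degree 0: 4−4−0 = 0 → Ȟ^0 ≅ 0
degree 1: 4−0−4 = 0 plus torsion [2] → Ȟ^1 ≅ Z/2
degree 2: 0−0−0 = 0 → Ȟ^2 ≅ 0


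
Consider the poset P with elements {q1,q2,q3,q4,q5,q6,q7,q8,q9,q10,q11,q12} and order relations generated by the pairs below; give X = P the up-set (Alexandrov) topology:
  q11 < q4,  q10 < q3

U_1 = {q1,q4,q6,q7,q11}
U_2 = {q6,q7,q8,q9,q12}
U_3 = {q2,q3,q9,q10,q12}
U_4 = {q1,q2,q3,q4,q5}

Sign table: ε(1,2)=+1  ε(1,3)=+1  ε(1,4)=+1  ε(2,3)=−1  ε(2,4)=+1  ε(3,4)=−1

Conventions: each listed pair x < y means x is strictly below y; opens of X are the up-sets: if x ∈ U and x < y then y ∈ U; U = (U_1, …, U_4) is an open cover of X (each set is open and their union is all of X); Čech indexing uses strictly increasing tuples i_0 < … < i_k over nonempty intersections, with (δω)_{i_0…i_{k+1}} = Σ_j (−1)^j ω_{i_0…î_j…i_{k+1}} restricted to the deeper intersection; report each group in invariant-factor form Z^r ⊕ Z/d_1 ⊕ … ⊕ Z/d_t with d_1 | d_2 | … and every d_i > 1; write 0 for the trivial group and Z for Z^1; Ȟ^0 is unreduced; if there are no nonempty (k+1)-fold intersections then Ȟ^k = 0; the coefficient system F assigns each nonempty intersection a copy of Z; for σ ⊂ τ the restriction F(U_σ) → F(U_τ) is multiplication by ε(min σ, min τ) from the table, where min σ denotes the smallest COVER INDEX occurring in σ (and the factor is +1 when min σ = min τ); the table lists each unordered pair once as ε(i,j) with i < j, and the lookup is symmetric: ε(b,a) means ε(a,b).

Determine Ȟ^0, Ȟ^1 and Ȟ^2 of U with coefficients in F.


Ȟ^0(U;F) ≅ Z, Ȟ^1(U;F) ≅ Z, Ȟ^2(U;F) ≅ 0

nonempty overlaps:
  U12={q6,q7} U14={q1,q4} U23={q9,q12} U34={q2,q3}
C dims 4,4; δ0: rk 3, SNF 1^3
degree 0: 4−3−0 = 1 → Ȟ^0 ≅ Z
degree 1: 4−0−3 = 1 → Ȟ^1 ≅ Z
degree 2: 0−0−0 = 0 → Ȟ^2 ≅ 0


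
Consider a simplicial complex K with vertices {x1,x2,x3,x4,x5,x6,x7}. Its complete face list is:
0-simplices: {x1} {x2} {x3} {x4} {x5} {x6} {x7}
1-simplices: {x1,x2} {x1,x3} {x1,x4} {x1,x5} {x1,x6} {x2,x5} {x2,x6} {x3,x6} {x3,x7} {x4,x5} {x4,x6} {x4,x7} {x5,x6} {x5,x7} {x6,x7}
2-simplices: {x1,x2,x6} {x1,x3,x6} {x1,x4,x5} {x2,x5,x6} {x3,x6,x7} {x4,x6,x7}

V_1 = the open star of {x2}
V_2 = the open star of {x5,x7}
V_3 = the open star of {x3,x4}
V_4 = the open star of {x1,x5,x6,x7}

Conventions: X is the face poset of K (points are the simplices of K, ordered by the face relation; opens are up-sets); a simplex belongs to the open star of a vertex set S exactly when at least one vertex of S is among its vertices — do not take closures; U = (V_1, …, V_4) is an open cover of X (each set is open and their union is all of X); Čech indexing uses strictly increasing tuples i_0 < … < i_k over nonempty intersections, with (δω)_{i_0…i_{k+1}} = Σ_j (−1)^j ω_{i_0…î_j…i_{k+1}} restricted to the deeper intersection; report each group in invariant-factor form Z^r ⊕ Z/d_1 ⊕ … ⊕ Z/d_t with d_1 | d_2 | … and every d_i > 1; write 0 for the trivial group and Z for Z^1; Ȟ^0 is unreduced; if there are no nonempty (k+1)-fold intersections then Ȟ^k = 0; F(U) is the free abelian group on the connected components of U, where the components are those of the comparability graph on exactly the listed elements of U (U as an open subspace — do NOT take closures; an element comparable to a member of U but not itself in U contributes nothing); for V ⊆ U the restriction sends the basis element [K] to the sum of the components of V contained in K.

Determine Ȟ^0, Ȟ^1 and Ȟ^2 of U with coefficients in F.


Ȟ^0 ≅ Z,  Ȟ^1 ≅ Z,  Ȟ^2 ≅ 0

nerve of the cover:
  V1={{x2},{x1,x2},{x2,x5},{x2,x6},{x1,x2,x6},{x2,x5,x6}} V2={{x5},{x7},{x1,x5},{x2,x5},{x3,x7},{x4,x5},{x4,x7},{x5,x6},{x5,x7},{x6,x7},{x1,x4,x5},{x2,x5,x6},{x3,x6,x7},{x4,x6,x7}} V3={{x3},{x4},{x1,x3},{x1,x4},{x3,x6},{x3,x7},{x4,x5},{x4,x6},{x4,x7},{x1,x3,x6},{x1,x4,x5},{x3,x6,x7},{x4,x6,x7}} V4={{x1},{x5},{x6},{x7},{x1,x2},{x1,x3},{x1,x4},{x1,x5},{x1,x6},{x2,x5},{x2,x6},{x3,x6},{x3,x7},{x4,x5},{x4,x6},{x4,x7},{x5,x6},{x5,x7},{x6,x7},{x1,x2,x6},{x1,x3,x6},{x1,x4,x5},{x2,x5,x6},{x3,x6,x7},{x4,x6,x7}}
  V12={{x2,x5},{x2,x5,x6}} V14={{x1,x2},{x2,x5},{x2,x6},{x1,x2,x6},{x2,x5,x6}} V23={{x3,x7},{x4,x5},{x4,x7},{x1,x4,x5},{x3,x6,x7},{x4,x6,x7}} V24={{x5},{x7},{x1,x5},{x2,x5},{x3,x7},{x4,x5},{x4,x7},{x5,x6},{x5,x7},{x6,x7},{x1,x4,x5},{x2,x5,x6},{x3,x6,x7},{x4,x6,x7}} V34={{x1,x3},{x1,x4},{x3,x6},{x3,x7},{x4,x5},{x4,x6},{x4,x7},{x1,x3,x6},{x1,x4,x5},{x3,x6,x7},{x4,x6,x7}}
  V124={{x2,x5},{x2,x5,x6}} V234={{x3,x7},{x4,x5},{x4,x7},{x1,x4,x5},{x3,x6,x7},{x4,x6,x7}}
components per intersection:
  V1: {{x2},{x1,x2},{x2,x5},{x2,x6},{x1,x2,x6},{x2,x5,x6}}
  V2: {{x5},{x7},{x1,x5},{x2,x5},{x3,x7},{x4,x5},{x4,x7},{x5,x6},{x5,x7},{x6,x7},{x1,x4,x5},{x2,x5,x6},{x3,x6,x7},{x4,x6,x7}}
  V3: {{x3},{x1,x3},{x3,x6},{x3,x7},{x1,x3,x6},{x3,x6,x7}} {{x4},{x1,x4},{x4,x5},{x4,x6},{x4,x7},{x1,x4,x5},{x4,x6,x7}}
  V4: {{x1},{x5},{x6},{x7},{x1,x2},{x1,x3},{x1,x4},{x1,x5},{x1,x6},{x2,x5},{x2,x6},{x3,x6},{x3,x7},{x4,x5},{x4,x6},{x4,x7},{x5,x6},{x5,x7},{x6,x7},{x1,x2,x6},{x1,x3,x6},{x1,x4,x5},{x2,x5,x6},{x3,x6,x7},{x4,x6,x7}}
  V12: {{x2,x5},{x2,x5,x6}}
  V14: {{x1,x2},{x2,x5},{x2,x6},{x1,x2,x6},{x2,x5,x6}}
  V23: {{x3,x7},{x3,x6,x7}} {{x4,x5},{x1,x4,x5}} {{x4,x7},{x4,x6,x7}}
  V24: {{x5},{x7},{x1,x5},{x2,x5},{x3,x7},{x4,x5},{x4,x7},{x5,x6},{x5,x7},{x6,x7},{x1,x4,x5},{x2,x5,x6},{x3,x6,x7},{x4,x6,x7}}
  V34: {{x1,x3},{x3,x6},{x3,x7},{x1,x3,x6},{x3,x6,x7}} {{x1,x4},{x4,x5},{x1,x4,x5}} {{x4,x6},{x4,x7},{x4,x6,x7}}
  V124: {{x2,x5},{x2,x5,x6}}
  V234: {{x3,x7},{x3,x6,x7}} {{x4,x5},{x1,x4,x5}} {{x4,x7},{x4,x6,x7}}
C dims 5,9,4; δ0: rk 4, SNF 1^4; δ1: rk 4, SNF 1^4
Ȟ^0 = (5 − 4) − 0 = 1, so Ȟ^0 ≅ Z
Ȟ^1 = (9 − 4) − 4 = 1, so Ȟ^1 ≅ Z
Ȟ^2 = (4 − 0) − 4 = 0, so Ȟ^2 ≅ 0


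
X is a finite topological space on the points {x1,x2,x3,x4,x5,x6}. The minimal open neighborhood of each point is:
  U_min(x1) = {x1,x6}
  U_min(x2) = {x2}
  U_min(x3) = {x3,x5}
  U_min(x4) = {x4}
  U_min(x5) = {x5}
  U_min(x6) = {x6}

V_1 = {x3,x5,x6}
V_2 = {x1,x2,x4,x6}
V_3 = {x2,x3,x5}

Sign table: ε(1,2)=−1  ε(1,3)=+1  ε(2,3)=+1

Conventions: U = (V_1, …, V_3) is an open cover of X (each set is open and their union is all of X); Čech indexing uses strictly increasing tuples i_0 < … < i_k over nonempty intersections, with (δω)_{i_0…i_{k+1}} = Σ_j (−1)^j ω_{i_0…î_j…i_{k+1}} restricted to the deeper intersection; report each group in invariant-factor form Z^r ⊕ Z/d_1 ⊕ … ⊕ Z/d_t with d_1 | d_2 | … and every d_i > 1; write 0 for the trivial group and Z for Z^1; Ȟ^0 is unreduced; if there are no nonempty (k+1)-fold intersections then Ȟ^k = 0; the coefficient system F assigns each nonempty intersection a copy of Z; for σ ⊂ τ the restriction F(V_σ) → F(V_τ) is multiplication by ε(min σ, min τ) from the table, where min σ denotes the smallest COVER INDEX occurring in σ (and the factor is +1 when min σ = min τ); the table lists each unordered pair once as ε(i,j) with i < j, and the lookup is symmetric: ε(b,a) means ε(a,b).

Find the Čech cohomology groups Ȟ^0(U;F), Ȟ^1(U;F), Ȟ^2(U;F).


Ȟ^0 = 0, Ȟ^1 = Z/2, Ȟ^2 = 0

nonempty overlaps:
  V12={x6} V13={x3,x5} V23={x2}
C dims 3,3; δ0: rk 3, SNF 1^2·2
degree 0: 3−3−0 = 0 → Ȟ^0 ≅ 0
degree 1: 3−0−3 = 0 plus torsion [2] → Ȟ^1 ≅ Z/2
degree 2: 0−0−0 = 0 → Ȟ^2 ≅ 0


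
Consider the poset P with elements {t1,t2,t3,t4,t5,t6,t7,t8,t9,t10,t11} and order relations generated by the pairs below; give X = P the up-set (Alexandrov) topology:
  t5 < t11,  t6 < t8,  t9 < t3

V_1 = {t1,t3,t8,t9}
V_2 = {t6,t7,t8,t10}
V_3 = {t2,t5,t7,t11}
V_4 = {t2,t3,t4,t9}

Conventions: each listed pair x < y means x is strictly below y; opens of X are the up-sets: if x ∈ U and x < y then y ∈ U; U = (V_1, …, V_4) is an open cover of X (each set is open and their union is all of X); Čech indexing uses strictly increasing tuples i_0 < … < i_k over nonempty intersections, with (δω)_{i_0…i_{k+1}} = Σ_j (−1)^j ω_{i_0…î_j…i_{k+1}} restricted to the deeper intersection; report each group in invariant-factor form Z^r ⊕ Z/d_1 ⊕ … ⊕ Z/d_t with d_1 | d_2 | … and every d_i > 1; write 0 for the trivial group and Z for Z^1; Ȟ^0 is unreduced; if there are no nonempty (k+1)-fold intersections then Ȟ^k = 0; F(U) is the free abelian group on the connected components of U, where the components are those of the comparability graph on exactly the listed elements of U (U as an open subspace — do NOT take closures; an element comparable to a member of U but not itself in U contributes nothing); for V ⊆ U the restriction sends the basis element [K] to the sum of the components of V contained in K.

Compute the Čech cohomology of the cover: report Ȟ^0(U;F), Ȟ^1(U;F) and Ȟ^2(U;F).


intersection data:
  V12={t8} V14={t3,t9} V23={t7} V34={t2}
components per intersection:
  V1: {t1} {t3,t9} {t8}
  V2: {t6,t8} {t7} {t10}
  V3: {t2} {t5,t11} {t7}
  V4: {t2} {t3,t9} {t4}
  V12: {t8}
  V14: {t3,t9}
  V23: {t7}
  V34: {t2}
C dims 12,4; δ0: rk 4, SNF 1^4
Ȟ^0 = (12 − 4) − 0 = 8, so Ȟ^0 ≅ Z^8
Ȟ^1 = (4 − 0) − 4 = 0, so Ȟ^1 ≅ 0
Ȟ^2 = (0 − 0) − 0 = 0, so Ȟ^2 ≅ 0

Ȟ^0 = Z^8, Ȟ^1 = 0 and Ȟ^2 = 0


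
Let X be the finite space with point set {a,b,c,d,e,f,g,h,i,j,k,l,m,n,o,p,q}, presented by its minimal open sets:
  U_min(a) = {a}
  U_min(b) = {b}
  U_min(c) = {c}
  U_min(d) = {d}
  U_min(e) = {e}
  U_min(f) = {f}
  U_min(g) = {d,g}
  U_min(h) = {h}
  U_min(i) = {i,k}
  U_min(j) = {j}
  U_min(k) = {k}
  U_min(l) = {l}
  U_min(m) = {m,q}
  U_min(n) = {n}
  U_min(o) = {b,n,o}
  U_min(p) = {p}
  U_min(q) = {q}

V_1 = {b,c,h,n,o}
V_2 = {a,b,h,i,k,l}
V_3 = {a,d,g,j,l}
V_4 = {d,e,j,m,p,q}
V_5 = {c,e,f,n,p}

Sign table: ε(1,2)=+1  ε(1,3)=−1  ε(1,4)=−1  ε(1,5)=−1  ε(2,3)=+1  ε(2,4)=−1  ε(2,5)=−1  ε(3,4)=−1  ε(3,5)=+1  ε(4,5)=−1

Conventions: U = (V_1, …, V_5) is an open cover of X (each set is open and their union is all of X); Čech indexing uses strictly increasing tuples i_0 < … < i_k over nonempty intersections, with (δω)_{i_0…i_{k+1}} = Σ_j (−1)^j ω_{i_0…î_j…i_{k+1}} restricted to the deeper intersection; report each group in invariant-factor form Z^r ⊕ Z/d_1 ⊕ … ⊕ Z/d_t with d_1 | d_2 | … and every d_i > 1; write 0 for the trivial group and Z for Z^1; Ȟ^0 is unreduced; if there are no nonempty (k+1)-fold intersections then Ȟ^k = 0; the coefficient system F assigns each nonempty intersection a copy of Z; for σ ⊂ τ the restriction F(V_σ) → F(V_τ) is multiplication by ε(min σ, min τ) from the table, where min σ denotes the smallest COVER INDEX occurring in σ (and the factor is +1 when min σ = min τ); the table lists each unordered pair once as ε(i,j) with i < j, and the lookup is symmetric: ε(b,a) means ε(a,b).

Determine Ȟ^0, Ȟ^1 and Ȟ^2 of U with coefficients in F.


intersection data:
  V12={b,h} V15={c,n} V23={a,l} V34={d,j} V45={e,p}
C dims 5,5; δ0: rk 5, SNF 1^4·2
Ȟ^0 = (5 − 5) − 0 = 0, so Ȟ^0 ≅ 0
Ȟ^1 = (5 − 0) − 5 = 0 plus torsion [2], so Ȟ^1 ≅ Z/2
Ȟ^2 = (0 − 0) − 0 = 0, so Ȟ^2 ≅ 0

Ȟ^0(U;F) ≅ 0, Ȟ^1(U;F) ≅ Z/2, Ȟ^2(U;F) ≅ 0


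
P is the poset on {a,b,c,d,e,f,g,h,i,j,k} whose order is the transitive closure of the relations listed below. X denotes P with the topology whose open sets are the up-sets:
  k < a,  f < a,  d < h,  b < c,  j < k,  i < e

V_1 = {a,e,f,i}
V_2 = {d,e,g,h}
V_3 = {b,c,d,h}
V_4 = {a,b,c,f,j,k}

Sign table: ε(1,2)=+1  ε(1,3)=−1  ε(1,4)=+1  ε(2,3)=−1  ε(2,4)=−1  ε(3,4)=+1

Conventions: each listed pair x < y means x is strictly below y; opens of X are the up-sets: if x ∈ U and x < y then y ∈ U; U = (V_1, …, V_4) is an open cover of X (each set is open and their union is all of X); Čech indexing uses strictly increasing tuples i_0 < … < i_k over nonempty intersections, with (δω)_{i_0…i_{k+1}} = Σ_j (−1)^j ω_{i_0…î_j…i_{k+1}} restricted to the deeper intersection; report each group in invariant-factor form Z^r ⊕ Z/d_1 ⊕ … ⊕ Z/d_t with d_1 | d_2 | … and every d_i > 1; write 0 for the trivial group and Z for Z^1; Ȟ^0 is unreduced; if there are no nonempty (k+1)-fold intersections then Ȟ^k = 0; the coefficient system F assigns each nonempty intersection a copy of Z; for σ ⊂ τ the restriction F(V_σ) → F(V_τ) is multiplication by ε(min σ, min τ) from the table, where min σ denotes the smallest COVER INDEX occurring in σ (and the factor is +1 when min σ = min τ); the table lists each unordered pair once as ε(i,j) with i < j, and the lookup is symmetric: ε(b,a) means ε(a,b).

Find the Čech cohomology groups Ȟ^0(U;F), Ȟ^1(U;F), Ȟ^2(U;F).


Ȟ^0 = 0, Ȟ^1 = Z/2 and Ȟ^2 = 0

nonempty overlaps:
  V12={e} V14={a,f} V23={d,h} V34={b,c}
C dims 4,4; δ0: rk 4, SNF 1^3·2
degree 0: 4−4−0 = 0 → Ȟ^0 ≅ 0
degree 1: 4−0−4 = 0 plus torsion [2] → Ȟ^1 ≅ Z/2
degree 2: 0−0−0 = 0 → Ȟ^2 ≅ 0


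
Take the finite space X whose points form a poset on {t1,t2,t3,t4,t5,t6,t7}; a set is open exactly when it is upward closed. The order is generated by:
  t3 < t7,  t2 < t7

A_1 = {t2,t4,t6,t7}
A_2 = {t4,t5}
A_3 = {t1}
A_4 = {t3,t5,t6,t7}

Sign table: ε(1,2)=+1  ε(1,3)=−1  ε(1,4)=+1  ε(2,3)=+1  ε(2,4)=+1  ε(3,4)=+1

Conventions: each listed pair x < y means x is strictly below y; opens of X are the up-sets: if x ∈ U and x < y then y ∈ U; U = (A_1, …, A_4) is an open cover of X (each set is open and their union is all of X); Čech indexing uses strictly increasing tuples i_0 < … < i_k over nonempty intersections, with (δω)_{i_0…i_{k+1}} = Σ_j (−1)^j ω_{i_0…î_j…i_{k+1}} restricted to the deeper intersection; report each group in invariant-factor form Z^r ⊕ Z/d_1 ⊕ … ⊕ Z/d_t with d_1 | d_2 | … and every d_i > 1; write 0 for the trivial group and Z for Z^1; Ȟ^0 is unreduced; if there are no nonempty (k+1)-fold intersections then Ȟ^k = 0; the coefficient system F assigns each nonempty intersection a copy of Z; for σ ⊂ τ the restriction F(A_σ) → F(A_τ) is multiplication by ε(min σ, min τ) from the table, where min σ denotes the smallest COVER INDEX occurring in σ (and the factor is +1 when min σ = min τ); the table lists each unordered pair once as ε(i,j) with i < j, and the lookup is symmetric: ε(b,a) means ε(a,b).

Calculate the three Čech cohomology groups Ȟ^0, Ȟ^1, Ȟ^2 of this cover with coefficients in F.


Ȟ^0 = Z^2, Ȟ^1 = Z, Ȟ^2 = 0

nonempty intersections:
  A12={t4} A14={t6,t7} A24={t5}
C dims 4,3; δ0: rk 2, SNF 1^2
Ȟ^0: (4−2)−0=2 ⇒ Z^2
Ȟ^1: (3−0)−2=1 ⇒ Z
Ȟ^2: (0−0)−0=0 ⇒ 0


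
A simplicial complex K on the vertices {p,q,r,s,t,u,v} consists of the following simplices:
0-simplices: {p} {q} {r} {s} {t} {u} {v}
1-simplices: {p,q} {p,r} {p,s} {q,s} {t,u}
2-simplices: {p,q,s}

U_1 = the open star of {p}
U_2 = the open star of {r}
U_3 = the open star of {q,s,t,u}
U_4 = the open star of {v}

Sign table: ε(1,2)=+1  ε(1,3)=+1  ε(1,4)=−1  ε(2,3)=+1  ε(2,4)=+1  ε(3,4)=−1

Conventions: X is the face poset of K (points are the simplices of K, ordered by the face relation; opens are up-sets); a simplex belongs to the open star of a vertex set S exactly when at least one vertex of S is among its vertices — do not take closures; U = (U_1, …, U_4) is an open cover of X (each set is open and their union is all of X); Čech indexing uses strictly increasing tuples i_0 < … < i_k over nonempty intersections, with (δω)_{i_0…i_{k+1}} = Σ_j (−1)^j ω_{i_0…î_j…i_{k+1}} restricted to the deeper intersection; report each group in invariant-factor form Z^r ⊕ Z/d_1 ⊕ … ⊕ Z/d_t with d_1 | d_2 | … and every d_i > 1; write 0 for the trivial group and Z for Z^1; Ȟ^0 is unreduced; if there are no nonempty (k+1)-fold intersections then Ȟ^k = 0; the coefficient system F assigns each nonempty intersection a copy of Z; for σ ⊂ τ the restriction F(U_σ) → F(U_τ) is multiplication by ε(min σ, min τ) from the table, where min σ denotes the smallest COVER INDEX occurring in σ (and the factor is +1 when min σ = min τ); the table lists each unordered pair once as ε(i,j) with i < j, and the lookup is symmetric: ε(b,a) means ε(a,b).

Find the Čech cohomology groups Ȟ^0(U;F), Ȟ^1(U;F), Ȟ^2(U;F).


Ȟ^0 = Z^2; Ȟ^1 = 0; Ȟ^2 = 0

intersection data:
  U1={{p},{p,q},{p,r},{p,s},{p,q,s}} U2={{r},{p,r}} U3={{q},{s},{t},{u},{p,q},{p,s},{q,s},{t,u},{p,q,s}} U4={{v}}
  U12={{p,r}} U13={{p,q},{p,s},{p,q,s}}
C dims 4,2; δ0: rk 2, SNF 1^2
Ȟ^0 = (4 − 2) − 0 = 2, so Ȟ^0 ≅ Z^2
Ȟ^1 = (2 − 0) − 2 = 0, so Ȟ^1 ≅ 0
Ȟ^2 = (0 − 0) − 0 = 0, so Ȟ^2 ≅ 0


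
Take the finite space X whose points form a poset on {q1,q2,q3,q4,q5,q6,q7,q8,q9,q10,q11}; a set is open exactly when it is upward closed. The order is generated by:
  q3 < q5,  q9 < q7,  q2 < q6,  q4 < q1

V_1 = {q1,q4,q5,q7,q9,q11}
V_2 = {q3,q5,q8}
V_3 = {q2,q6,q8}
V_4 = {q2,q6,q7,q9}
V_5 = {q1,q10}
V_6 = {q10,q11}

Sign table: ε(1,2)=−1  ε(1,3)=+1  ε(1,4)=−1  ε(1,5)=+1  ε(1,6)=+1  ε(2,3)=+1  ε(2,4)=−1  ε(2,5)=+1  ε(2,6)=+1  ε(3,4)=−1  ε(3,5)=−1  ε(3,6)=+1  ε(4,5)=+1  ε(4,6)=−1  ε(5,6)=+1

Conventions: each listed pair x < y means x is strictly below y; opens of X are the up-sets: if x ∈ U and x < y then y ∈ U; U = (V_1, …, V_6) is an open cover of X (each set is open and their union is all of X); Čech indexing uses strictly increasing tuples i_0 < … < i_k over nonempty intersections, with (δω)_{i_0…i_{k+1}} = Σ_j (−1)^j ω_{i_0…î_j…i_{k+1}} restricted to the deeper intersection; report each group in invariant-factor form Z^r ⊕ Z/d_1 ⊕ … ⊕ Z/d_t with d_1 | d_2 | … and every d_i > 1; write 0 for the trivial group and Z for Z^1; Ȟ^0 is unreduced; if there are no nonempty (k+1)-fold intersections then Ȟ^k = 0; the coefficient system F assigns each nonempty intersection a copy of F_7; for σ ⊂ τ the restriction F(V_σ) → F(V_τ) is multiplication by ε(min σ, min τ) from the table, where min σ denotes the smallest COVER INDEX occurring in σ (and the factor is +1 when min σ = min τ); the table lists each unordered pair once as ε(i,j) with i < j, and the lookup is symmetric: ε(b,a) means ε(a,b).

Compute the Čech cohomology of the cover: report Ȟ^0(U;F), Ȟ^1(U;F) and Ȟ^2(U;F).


Ȟ^0 ≅ 0, Ȟ^1 ≅ Z/7, Ȟ^2 ≅ 0

cover nerve:
  V12={q5} V14={q7,q9} V15={q1} V16={q11} V23={q8} V34={q2,q6} V56={q10}
C dims 6,7; δ0: rk_F7 6
Ȟ^0: (6−6)−0=0 ⇒ 0
Ȟ^1: (7−0)−6=1 ⇒ Z/7
Ȟ^2: (0−0)−0=0 ⇒ 0


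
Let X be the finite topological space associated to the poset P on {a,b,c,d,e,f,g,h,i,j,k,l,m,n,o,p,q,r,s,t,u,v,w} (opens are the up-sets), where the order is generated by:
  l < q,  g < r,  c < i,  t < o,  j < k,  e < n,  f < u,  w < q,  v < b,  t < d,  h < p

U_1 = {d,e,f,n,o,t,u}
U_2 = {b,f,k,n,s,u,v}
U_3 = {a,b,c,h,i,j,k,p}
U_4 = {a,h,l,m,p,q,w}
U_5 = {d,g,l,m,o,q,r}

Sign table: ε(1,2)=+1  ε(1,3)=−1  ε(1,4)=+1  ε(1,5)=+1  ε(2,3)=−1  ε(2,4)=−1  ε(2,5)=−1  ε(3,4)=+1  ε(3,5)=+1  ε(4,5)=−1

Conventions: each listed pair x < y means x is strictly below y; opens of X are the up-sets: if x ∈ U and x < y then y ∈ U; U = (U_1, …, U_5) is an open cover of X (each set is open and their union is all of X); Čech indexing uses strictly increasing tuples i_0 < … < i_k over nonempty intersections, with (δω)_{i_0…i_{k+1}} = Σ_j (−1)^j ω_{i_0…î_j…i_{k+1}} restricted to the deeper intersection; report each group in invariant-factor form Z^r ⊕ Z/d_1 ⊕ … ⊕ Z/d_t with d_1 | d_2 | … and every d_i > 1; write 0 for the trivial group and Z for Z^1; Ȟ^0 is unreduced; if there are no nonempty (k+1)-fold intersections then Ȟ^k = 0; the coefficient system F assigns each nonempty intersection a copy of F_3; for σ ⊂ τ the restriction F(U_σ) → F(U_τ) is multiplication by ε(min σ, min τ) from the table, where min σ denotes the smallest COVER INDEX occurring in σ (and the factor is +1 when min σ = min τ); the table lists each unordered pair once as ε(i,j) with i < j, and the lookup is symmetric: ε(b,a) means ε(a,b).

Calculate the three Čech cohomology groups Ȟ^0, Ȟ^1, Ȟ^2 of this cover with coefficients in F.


nerve of the cover:
  U12={f,n,u} U15={d,o} U23={b,k} U34={a,h,p} U45={l,m,q}
C dims 5,5; δ0: rk_F3 4
Ȟ^0 = (5 − 4) − 0 = 1, so Ȟ^0 ≅ Z/3
Ȟ^1 = (5 − 0) − 4 = 1, so Ȟ^1 ≅ Z/3
Ȟ^2 = (0 − 0) − 0 = 0, so Ȟ^2 ≅ 0

Ȟ^0 ≅ Z/3, Ȟ^1 ≅ Z/3, Ȟ^2 ≅ 0


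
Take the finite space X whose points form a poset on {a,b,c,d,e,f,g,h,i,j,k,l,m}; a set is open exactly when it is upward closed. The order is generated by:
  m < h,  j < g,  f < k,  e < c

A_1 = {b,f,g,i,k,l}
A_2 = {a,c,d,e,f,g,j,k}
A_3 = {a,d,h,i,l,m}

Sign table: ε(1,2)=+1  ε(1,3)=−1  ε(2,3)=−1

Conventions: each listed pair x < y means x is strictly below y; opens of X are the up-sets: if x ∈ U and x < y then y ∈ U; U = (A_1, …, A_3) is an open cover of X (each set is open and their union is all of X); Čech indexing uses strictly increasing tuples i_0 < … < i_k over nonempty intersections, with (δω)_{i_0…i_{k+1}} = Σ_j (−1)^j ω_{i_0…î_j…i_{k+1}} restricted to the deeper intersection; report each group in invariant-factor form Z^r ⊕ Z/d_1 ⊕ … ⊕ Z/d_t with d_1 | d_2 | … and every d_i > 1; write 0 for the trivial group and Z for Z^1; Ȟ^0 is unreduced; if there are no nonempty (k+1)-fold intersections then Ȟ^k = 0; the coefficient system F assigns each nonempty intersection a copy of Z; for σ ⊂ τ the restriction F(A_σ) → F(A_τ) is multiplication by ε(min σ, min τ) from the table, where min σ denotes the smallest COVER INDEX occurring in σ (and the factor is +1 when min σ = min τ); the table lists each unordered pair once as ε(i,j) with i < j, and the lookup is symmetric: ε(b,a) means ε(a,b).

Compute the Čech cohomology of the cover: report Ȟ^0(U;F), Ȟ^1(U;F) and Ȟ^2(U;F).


nerve of the cover:
  A12={f,g,k} A13={i,l} A23={a,d}
C dims 3,3; δ0: rk 2, SNF 1^2
Ȟ^0 = (3 − 2) − 0 = 1, so Ȟ^0 ≅ Z
Ȟ^1 = (3 − 0) − 2 = 1, so Ȟ^1 ≅ Z
Ȟ^2 = (0 − 0) − 0 = 0, so Ȟ^2 ≅ 0

Ȟ^0 = Z, Ȟ^1 = Z, Ȟ^2 = 0


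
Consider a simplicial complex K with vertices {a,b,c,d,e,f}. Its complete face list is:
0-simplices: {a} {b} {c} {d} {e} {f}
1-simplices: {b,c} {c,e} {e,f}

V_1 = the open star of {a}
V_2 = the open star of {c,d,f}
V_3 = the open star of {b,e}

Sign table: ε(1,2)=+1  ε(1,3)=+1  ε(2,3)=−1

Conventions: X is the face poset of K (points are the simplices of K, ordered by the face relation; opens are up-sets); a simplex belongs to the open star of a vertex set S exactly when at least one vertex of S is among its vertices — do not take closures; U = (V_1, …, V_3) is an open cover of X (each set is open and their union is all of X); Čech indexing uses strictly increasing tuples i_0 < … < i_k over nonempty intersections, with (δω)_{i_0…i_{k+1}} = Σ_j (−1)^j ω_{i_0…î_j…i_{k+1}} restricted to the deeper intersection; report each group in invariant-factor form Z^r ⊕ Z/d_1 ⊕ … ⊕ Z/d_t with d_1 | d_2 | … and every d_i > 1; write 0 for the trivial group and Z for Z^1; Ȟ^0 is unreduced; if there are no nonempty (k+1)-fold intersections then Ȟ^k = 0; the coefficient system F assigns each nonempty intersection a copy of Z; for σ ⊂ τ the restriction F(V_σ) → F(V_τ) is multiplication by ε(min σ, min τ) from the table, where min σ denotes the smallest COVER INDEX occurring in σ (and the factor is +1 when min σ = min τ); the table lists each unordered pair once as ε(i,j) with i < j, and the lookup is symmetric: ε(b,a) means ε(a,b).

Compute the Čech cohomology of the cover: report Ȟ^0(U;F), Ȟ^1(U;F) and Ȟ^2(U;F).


cover nerve:
  V1={{a}} V2={{c},{d},{f},{b,c},{c,e},{e,f}} V3={{b},{e},{b,c},{c,e},{e,f}}
  V23={{b,c},{c,e},{e,f}}
C dims 3,1; δ0: rk 1, SNF 1^1
Ȟ^0: (3−1)−0=2 ⇒ Z^2
Ȟ^1: (1−0)−1=0 ⇒ 0
Ȟ^2: (0−0)−0=0 ⇒ 0

Ȟ^0(U;F) ≅ Z^2,  Ȟ^1(U;F) ≅ 0,  Ȟ^2(U;F) ≅ 0


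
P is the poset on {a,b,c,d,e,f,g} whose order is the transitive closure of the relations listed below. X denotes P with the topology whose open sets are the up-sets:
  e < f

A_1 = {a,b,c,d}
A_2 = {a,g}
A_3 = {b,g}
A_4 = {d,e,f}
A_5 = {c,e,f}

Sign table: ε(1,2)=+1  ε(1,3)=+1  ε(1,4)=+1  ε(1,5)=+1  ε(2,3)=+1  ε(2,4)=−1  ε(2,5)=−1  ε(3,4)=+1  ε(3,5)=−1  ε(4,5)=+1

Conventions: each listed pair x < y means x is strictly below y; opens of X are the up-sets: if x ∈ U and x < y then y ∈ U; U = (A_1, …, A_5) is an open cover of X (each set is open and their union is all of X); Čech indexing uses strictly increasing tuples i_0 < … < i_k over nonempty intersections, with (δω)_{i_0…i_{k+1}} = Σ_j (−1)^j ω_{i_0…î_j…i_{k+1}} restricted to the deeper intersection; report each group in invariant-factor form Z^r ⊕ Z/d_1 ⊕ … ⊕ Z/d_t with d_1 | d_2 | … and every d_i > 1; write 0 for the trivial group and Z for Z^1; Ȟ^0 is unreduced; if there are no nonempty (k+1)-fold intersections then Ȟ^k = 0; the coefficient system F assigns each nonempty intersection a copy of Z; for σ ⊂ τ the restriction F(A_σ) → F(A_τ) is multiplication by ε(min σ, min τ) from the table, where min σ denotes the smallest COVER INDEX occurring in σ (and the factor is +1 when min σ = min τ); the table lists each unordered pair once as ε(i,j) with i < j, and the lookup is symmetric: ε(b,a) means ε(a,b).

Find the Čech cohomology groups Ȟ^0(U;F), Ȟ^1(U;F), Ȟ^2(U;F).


nerve simplices:
  A12={a} A13={b} A14={d} A15={c} A23={g} A45={e,f}
C dims 5,6; δ0: rk 4, SNF 1^4
degree 0: 5−4−0 = 1 → Ȟ^0 ≅ Z
degree 1: 6−0−4 = 2 → Ȟ^1 ≅ Z^2
degree 2: 0−0−0 = 0 → Ȟ^2 ≅ 0

Ȟ^0 ≅ Z, Ȟ^1 ≅ Z^2, Ȟ^2 ≅ 0


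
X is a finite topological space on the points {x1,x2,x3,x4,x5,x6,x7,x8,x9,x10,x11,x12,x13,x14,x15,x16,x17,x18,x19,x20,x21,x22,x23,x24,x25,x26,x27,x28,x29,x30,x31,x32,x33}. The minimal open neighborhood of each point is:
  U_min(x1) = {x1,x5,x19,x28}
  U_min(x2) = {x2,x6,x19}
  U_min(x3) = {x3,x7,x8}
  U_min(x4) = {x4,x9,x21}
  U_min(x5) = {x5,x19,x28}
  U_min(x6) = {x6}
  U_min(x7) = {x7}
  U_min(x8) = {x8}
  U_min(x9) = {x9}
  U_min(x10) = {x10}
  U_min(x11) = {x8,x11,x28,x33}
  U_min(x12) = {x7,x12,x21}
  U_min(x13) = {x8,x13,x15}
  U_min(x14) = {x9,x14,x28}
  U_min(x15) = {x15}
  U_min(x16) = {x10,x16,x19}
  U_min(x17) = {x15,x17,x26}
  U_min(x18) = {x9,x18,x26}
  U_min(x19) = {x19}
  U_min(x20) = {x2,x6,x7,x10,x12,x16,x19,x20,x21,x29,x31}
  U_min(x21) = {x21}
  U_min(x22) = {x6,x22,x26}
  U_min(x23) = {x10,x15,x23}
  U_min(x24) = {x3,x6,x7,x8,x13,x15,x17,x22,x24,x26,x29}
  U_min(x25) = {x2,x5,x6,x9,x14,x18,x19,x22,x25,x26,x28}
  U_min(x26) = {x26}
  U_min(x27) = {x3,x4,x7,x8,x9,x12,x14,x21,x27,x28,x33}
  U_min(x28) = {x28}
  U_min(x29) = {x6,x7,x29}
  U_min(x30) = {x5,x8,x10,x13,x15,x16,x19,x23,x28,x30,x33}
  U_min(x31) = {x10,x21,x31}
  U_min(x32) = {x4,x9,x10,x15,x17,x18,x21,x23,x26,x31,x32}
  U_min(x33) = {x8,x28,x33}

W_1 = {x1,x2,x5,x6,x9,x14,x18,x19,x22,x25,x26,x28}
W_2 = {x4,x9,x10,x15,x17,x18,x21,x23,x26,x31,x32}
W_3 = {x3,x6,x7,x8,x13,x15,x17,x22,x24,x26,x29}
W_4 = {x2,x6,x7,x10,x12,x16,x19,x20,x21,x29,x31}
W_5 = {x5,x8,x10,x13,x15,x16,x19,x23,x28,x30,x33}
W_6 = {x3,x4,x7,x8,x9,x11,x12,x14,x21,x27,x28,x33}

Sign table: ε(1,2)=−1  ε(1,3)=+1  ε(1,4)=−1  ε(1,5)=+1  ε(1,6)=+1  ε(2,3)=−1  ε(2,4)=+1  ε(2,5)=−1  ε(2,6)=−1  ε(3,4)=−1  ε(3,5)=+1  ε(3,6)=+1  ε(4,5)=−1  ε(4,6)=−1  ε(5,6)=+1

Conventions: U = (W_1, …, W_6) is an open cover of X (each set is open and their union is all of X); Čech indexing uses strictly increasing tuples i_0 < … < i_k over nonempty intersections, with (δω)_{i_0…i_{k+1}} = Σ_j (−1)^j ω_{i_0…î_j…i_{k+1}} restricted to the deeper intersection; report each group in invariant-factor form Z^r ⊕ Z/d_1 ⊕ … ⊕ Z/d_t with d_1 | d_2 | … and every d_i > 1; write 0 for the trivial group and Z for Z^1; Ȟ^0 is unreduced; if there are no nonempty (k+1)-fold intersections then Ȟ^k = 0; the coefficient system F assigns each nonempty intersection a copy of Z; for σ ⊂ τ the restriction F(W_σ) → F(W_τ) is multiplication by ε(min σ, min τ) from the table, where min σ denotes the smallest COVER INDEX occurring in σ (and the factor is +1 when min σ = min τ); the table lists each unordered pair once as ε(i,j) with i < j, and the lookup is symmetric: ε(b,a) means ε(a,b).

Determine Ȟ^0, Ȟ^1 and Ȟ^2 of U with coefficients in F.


Ȟ^0(U;F) ≅ Z,  Ȟ^1(U;F) ≅ 0,  Ȟ^2(U;F) ≅ Z/2

nerve of the cover:
  W12={x9,x18,x26} W13={x6,x22,x26} W14={x2,x6,x19} W15={x5,x19,x28} W16={x9,x14,x28} W23={x15,x17,x26} W24={x10,x21,x31} W25={x10,x15,x23} W26={x4,x9,x21} W34={x6,x7,x29} W35={x8,x13,x15} W36={x3,x7,x8} W45={x10,x16,x19} W46={x7,x12,x21} W56={x8,x28,x33}
  W123={x26} W126={x9} W134={x6} W145={x19} W156={x28} W235={x15} W245={x10} W246={x21} W346={x7} W356={x8}
C dims 6,15,10; δ0: rk 5, SNF 1^5; δ1: rk 10, SNF 1^9·2
Ȟ^0 = (6 − 5) − 0 = 1, so Ȟ^0 ≅ Z
Ȟ^1 = (15 − 10) − 5 = 0, so Ȟ^1 ≅ 0
Ȟ^2 = (10 − 0) − 10 = 0 plus torsion [2], so Ȟ^2 ≅ Z/2


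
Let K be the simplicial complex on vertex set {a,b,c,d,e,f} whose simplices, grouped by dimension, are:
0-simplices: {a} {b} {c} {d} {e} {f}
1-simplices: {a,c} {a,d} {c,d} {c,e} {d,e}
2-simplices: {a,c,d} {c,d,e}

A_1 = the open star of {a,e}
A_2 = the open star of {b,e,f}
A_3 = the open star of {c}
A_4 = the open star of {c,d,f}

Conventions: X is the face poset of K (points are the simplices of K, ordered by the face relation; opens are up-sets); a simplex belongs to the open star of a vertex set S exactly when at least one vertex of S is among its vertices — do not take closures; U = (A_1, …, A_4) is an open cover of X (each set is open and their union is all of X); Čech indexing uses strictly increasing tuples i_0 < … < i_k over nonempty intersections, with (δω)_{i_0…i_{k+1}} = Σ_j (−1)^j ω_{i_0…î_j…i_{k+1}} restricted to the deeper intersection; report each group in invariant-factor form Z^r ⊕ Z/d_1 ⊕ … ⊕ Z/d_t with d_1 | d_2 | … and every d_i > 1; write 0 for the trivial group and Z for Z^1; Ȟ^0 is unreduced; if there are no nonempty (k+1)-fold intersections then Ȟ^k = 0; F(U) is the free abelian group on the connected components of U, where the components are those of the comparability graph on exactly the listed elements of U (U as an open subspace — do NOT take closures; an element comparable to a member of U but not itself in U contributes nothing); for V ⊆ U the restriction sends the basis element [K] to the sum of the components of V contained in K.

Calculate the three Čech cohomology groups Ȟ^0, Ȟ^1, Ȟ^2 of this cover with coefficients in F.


Ȟ^0 ≅ Z^3, Ȟ^1 ≅ 0 and Ȟ^2 ≅ 0

nonempty overlaps:
  A1={{a},{e},{a,c},{a,d},{c,e},{d,e},{a,c,d},{c,d,e}} A2={{b},{e},{f},{c,e},{d,e},{c,d,e}} A3={{c},{a,c},{c,d},{c,e},{a,c,d},{c,d,e}} A4={{c},{d},{f},{a,c},{a,d},{c,d},{c,e},{d,e},{a,c,d},{c,d,e}}
  A12={{e},{c,e},{d,e},{c,d,e}} A13={{a,c},{c,e},{a,c,d},{c,d,e}} A14={{a,c},{a,d},{c,e},{d,e},{a,c,d},{c,d,e}} A23={{c,e},{c,d,e}} A24={{f},{c,e},{d,e},{c,d,e}} A34={{c},{a,c},{c,d},{c,e},{a,c,d},{c,d,e}}
  A123={{c,e},{c,d,e}} A124={{c,e},{d,e},{c,d,e}} A134={{a,c},{c,e},{a,c,d},{c,d,e}} A234={{c,e},{c,d,e}}
  A1234={{c,e},{c,d,e}}
components per intersection:
  A1: {{a},{a,c},{a,d},{a,c,d}} {{e},{c,e},{d,e},{c,d,e}}
  A2: {{b}} {{e},{c,e},{d,e},{c,d,e}} {{f}}
  A3: {{c},{a,c},{c,d},{c,e},{a,c,d},{c,d,e}}
  A4: {{c},{d},{a,c},{a,d},{c,d},{c,e},{d,e},{a,c,d},{c,d,e}} {{f}}
  A12: {{e},{c,e},{d,e},{c,d,e}}
  A13: {{a,c},{a,c,d}} {{c,e},{c,d,e}}
  A14: {{a,c},{a,d},{a,c,d}} {{c,e},{d,e},{c,d,e}}
  A23: {{c,e},{c,d,e}}
  A24: {{f}} {{c,e},{d,e},{c,d,e}}
  A34: {{c},{a,c},{c,d},{c,e},{a,c,d},{c,d,e}}
  A123: {{c,e},{c,d,e}}
  A124: {{c,e},{d,e},{c,d,e}}
  A134: {{a,c},{a,c,d}} {{c,e},{c,d,e}}
  A234: {{c,e},{c,d,e}}
  A1234: {{c,e},{c,d,e}}
C dims 8,9,5,1; δ0: rk 5, SNF 1^5; δ1: rk 4, SNF 1^4; δ2: rk 1, SNF 1^1
degree 0: 8−5−0 = 3 → Ȟ^0 ≅ Z^3
degree 1: 9−4−5 = 0 → Ȟ^1 ≅ 0
degree 2: 5−1−4 = 0 → Ȟ^2 ≅ 0
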